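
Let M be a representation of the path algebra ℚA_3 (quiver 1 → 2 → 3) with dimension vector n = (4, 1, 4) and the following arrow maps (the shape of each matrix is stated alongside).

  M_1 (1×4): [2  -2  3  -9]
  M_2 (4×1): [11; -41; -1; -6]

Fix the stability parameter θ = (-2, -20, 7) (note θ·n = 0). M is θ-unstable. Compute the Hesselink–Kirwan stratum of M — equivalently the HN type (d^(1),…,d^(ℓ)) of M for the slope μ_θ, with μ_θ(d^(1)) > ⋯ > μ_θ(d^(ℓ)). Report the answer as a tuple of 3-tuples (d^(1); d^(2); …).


Interval decomposition of M: I[1,1]^3, I[1,3], I[3,3]^3.
HN type (ℓ=3): μ^(1)=7; μ^(2)=-2; μ^(3)=-11

((0, 0, 4); (3, 0, 0); (1, 1, 0))


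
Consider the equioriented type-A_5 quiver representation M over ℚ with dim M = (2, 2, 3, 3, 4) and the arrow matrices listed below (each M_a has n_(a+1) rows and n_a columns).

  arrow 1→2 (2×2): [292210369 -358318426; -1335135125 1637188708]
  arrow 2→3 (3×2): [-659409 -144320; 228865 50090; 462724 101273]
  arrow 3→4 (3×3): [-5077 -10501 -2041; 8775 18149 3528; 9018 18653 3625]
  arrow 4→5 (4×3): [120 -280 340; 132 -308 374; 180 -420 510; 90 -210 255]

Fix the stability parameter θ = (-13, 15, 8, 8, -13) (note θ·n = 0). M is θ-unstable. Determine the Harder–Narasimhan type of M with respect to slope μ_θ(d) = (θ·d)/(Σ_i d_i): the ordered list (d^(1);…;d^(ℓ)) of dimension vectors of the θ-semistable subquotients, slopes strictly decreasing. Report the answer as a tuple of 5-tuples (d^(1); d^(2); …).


Barcode: M ≅ I[1,4], I[1,5], I[3,4], I[5,5]^3. HN layers by μ_θ (4 steps, strictly decreasing):
  μ^(1)=31/3; μ^(2)=8; μ^(3)=9/2; μ^(4)=-13

((0, 1, 1, 1, 0); (0, 0, 1, 1, 0); (0, 1, 1, 1, 1); (2, 0, 0, 0, 3))


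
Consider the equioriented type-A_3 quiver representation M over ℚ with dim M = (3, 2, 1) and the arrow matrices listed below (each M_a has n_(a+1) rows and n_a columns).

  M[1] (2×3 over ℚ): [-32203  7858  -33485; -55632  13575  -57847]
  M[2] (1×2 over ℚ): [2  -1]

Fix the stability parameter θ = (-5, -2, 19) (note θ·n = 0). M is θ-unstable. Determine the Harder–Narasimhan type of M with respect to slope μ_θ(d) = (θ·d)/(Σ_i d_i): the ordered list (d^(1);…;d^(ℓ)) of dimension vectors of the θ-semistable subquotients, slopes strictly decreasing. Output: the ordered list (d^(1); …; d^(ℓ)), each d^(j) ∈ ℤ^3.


Interval decomposition of M: I[1,1], I[1,2], I[1,3].
HN type (ℓ=3): μ^(1)=19; μ^(2)=-2; μ^(3)=-5

((0, 0, 1); (0, 2, 0); (3, 0, 0))


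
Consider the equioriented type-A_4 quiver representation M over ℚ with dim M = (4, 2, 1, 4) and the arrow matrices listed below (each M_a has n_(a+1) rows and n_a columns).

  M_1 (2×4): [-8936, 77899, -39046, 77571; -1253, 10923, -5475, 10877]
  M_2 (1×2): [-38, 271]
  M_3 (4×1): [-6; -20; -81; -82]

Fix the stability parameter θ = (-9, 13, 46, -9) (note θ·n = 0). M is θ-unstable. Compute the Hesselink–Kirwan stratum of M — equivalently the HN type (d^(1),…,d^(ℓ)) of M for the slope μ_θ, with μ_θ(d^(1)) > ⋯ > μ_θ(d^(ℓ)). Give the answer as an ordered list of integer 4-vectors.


Barcode: M ≅ I[1,1]^2, I[1,2], I[1,4], I[4,4]^3. HN layers by μ_θ (3 steps, strictly decreasing):
  μ^(1)=37/2; μ^(2)=13; μ^(3)=-9

((0, 0, 1, 1); (0, 2, 0, 0); (4, 0, 0, 3))


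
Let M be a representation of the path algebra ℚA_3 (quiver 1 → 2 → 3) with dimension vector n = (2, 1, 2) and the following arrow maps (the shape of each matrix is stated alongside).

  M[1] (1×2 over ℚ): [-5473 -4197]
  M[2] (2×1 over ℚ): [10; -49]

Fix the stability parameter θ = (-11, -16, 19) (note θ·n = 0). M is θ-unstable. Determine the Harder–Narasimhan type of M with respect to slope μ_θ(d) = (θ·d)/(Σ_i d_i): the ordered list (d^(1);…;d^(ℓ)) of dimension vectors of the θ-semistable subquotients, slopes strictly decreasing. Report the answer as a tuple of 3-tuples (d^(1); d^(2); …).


Via rank(M_{q-1}∘⋯∘M_p): M ≅ I[1,1], I[1,3], I[3,3].
μ_θ-semistable layers: μ^(1)=19; μ^(2)=-11; μ^(3)=-27/2

((0, 0, 2); (1, 0, 0); (1, 1, 0))


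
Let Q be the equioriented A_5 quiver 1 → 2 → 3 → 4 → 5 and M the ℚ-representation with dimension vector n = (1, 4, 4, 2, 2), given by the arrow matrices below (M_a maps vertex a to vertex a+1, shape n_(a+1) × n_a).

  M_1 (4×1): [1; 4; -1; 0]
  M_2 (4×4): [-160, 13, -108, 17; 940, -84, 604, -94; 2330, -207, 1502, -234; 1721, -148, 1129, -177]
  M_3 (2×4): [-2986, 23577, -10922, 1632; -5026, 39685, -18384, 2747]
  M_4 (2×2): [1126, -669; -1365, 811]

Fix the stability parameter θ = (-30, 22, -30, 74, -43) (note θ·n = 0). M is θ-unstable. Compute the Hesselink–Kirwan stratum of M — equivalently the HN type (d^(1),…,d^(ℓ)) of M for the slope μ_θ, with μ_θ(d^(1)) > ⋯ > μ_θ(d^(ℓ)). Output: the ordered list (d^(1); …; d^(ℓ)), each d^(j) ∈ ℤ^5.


Via rank(M_{q-1}∘⋯∘M_p): M ≅ I[1,2], I[2,3], I[2,5]^2, I[3,3].
μ_θ-semistable layers: μ^(1)=22; μ^(2)=31/2; μ^(3)=-4; μ^(4)=-30

((0, 1, 0, 0, 0); (0, 0, 0, 2, 2); (0, 3, 3, 0, 0); (1, 0, 1, 0, 0))


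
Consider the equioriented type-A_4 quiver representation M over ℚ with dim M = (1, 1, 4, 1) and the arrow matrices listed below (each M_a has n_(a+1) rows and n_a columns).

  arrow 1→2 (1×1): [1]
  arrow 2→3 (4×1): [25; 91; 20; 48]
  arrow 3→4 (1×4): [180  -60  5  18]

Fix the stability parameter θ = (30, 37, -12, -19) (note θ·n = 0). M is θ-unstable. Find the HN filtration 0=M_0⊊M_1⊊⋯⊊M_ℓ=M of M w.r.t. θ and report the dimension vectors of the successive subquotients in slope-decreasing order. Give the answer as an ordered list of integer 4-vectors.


Via rank(M_{q-1}∘⋯∘M_p): M ≅ I[1,4], I[3,3]^3.
μ_θ-semistable layers: μ^(1)=9; μ^(2)=-12

((1, 1, 1, 1); (0, 0, 3, 0))


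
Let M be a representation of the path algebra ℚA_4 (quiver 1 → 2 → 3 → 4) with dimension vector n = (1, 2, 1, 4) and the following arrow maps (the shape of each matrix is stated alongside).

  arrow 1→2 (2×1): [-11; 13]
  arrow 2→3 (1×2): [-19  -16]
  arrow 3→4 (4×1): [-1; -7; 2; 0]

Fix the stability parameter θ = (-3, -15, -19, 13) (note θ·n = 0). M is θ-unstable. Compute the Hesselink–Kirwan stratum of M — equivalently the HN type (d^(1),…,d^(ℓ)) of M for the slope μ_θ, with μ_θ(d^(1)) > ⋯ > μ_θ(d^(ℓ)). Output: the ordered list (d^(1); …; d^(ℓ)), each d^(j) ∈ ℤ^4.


Interval decomposition of M: I[1,4], I[2,2], I[4,4]^3.
HN type (ℓ=3): μ^(1)=13; μ^(2)=-37/3; μ^(3)=-15

((0, 0, 0, 4); (1, 1, 1, 0); (0, 1, 0, 0))


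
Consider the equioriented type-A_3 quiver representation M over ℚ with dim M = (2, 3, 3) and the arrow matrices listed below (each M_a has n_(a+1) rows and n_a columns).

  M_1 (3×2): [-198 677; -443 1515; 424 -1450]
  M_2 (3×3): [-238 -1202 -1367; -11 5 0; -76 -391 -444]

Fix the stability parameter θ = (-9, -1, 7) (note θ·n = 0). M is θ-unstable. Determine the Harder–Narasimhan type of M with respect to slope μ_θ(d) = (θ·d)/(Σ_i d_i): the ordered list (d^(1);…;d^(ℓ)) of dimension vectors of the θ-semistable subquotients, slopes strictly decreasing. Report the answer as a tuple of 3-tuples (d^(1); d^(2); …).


Via rank(M_{q-1}∘⋯∘M_p): M ≅ I[1,3]^2, I[2,3].
μ_θ-semistable layers: μ^(1)=7; μ^(2)=-1; μ^(3)=-9

((0, 0, 3); (0, 3, 0); (2, 0, 0))


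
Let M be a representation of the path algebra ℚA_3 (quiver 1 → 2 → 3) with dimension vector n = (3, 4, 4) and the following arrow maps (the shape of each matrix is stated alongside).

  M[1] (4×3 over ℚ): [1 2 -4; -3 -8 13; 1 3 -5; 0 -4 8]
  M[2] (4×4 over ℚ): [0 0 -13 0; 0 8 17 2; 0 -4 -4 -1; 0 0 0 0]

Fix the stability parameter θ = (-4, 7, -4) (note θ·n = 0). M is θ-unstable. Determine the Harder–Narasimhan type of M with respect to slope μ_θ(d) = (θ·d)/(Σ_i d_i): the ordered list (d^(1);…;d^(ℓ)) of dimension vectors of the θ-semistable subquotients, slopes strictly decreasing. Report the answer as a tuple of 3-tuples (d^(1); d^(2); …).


Barcode: M ≅ I[1,2]^2, I[1,3], I[2,3], I[3,3]^2. HN layers by μ_θ (3 steps, strictly decreasing):
  μ^(1)=7; μ^(2)=3/2; μ^(3)=-4

((0, 2, 0); (0, 2, 2); (3, 0, 2))


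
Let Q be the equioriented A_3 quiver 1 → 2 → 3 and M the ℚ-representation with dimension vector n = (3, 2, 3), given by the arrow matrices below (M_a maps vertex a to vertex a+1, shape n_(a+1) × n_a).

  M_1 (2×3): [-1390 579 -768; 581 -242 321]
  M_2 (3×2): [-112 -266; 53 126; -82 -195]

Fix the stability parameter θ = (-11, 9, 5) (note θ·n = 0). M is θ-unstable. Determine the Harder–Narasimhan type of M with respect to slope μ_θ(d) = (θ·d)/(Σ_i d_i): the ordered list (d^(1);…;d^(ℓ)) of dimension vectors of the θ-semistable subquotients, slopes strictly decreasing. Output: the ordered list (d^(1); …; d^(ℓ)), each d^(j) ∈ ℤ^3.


Interval decomposition of M: I[1,1], I[1,3]^2, I[3,3].
HN type (ℓ=3): μ^(1)=7; μ^(2)=5; μ^(3)=-11

((0, 2, 2); (0, 0, 1); (3, 0, 0))


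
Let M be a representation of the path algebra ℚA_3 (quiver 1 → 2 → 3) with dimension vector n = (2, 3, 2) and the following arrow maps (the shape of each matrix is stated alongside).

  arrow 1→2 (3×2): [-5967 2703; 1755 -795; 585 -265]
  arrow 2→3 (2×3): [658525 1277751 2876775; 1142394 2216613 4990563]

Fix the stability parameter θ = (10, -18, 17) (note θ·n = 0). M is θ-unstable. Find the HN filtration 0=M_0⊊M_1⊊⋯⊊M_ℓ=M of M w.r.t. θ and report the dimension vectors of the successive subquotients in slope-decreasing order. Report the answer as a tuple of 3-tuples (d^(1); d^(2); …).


Barcode: M ≅ I[1,1], I[1,3], I[2,2], I[2,3]. HN layers by μ_θ (4 steps, strictly decreasing):
  μ^(1)=17; μ^(2)=10; μ^(3)=-4; μ^(4)=-18

((0, 0, 2); (1, 0, 0); (1, 1, 0); (0, 2, 0))


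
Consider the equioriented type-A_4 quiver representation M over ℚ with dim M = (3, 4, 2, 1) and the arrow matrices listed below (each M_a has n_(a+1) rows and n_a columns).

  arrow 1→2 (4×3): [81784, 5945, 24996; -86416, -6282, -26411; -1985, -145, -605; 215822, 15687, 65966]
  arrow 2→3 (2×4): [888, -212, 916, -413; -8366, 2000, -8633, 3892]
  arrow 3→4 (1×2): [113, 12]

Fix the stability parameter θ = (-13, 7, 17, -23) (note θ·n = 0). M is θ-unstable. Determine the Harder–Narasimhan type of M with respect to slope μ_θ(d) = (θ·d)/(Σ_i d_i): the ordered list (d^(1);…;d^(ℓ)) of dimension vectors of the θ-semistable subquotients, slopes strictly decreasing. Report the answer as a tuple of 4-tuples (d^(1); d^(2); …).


Interval decomposition of M: I[1,2], I[1,3], I[1,4], I[2,2].
HN type (ℓ=4): μ^(1)=17; μ^(2)=7; μ^(3)=1/3; μ^(4)=-13

((0, 0, 1, 0); (0, 3, 0, 0); (0, 1, 1, 1); (3, 0, 0, 0))


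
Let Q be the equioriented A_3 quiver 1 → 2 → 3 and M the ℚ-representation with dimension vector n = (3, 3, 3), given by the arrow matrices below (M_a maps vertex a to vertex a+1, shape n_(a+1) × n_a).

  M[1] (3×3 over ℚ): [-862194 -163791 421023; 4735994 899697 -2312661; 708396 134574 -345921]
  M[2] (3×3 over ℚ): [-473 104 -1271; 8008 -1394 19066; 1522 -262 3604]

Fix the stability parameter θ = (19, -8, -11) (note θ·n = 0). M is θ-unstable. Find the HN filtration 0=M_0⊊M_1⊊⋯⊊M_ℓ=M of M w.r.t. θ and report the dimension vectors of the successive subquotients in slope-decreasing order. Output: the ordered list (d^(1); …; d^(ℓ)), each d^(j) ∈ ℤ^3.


Barcode: M ≅ I[1,2], I[1,3]^2, I[3,3]. HN layers by μ_θ (3 steps, strictly decreasing):
  μ^(1)=11/2; μ^(2)=0; μ^(3)=-11

((1, 1, 0); (2, 2, 2); (0, 0, 1))


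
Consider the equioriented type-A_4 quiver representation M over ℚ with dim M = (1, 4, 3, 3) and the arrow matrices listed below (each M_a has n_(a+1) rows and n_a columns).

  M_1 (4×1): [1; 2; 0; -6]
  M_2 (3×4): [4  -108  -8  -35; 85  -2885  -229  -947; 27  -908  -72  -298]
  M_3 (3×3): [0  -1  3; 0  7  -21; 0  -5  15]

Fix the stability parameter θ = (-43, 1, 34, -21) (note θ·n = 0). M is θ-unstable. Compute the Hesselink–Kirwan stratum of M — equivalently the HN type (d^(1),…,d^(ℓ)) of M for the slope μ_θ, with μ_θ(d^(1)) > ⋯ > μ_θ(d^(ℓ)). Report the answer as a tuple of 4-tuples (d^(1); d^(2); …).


Barcode: M ≅ I[1,3], I[2,2], I[2,3], I[2,4], I[4,4]^2. HN layers by μ_θ (5 steps, strictly decreasing):
  μ^(1)=34; μ^(2)=13/2; μ^(3)=1; μ^(4)=-21; μ^(5)=-43

((0, 0, 2, 0); (0, 0, 1, 1); (0, 4, 0, 0); (0, 0, 0, 2); (1, 0, 0, 0))


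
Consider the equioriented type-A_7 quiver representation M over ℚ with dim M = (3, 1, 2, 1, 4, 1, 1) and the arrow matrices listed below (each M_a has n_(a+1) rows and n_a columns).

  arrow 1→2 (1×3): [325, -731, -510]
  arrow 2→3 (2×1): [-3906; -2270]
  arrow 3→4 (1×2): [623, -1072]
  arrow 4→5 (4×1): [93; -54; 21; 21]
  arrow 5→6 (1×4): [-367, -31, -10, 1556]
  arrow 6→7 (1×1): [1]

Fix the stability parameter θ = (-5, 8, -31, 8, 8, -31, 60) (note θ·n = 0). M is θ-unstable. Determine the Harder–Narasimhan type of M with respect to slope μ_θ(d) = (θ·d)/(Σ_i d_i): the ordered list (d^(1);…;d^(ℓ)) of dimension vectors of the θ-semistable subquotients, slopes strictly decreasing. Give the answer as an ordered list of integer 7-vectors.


Interval decomposition of M: I[1,1]^2, I[1,7], I[3,3], I[5,5]^3.
HN type (ℓ=5): μ^(1)=60; μ^(2)=8; μ^(3)=-5; μ^(4)=-28/3; μ^(5)=-31

((0, 0, 0, 0, 0, 0, 1); (0, 0, 0, 0, 3, 0, 0); (2, 0, 0, 1, 1, 1, 0); (1, 1, 1, 0, 0, 0, 0); (0, 0, 1, 0, 0, 0, 0))


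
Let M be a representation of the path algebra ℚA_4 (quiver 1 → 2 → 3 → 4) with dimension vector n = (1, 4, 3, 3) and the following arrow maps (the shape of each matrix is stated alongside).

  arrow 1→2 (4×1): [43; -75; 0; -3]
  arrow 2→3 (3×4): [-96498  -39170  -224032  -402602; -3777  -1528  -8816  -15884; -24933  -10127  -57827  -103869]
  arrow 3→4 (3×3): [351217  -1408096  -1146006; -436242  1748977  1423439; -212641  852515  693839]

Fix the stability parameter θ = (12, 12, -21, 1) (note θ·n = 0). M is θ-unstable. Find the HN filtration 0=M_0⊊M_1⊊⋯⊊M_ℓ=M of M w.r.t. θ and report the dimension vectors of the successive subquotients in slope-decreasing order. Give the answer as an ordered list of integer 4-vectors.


Interval decomposition of M: I[1,3], I[2,2], I[2,4]^2, I[4,4].
HN type (ℓ=3): μ^(1)=12; μ^(2)=1; μ^(3)=-9/2

((0, 1, 0, 0); (1, 1, 1, 3); (0, 2, 2, 0))


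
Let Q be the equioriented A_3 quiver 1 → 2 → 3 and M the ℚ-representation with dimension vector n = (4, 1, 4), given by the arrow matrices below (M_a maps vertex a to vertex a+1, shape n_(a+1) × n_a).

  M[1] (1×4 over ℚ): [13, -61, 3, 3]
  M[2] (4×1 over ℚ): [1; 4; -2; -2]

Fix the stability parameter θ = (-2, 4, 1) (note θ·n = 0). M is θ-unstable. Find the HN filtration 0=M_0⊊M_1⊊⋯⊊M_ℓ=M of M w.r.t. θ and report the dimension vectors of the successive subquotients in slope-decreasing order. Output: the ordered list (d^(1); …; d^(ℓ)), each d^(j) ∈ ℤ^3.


Via rank(M_{q-1}∘⋯∘M_p): M ≅ I[1,1]^3, I[1,3], I[3,3]^3.
μ_θ-semistable layers: μ^(1)=5/2; μ^(2)=1; μ^(3)=-2

((0, 1, 1); (0, 0, 3); (4, 0, 0))


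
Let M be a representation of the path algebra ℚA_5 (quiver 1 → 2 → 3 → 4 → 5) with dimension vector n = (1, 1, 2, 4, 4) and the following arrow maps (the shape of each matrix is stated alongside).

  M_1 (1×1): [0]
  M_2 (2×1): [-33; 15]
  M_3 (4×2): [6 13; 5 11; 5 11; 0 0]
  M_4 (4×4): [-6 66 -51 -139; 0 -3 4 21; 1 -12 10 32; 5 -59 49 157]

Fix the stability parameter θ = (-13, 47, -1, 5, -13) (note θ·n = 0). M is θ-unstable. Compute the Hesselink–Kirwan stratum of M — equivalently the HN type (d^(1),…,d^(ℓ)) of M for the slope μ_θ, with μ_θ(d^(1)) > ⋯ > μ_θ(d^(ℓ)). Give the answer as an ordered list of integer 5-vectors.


Interval decomposition of M: I[1,1], I[2,5], I[3,5], I[4,5]^2.
HN type (ℓ=4): μ^(1)=19/2; μ^(2)=-3; μ^(3)=-4; μ^(4)=-13

((0, 1, 1, 1, 1); (0, 0, 1, 1, 1); (0, 0, 0, 2, 2); (1, 0, 0, 0, 0))


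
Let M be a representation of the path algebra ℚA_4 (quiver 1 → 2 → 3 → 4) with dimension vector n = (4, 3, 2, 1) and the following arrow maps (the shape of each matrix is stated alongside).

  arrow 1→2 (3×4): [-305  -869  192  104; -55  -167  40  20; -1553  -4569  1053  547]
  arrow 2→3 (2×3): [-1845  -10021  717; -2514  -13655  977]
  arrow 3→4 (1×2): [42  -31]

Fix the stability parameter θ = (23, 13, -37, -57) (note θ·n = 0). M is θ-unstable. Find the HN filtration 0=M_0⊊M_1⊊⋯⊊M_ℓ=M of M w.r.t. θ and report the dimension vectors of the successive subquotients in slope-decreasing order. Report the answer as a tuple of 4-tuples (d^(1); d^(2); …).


Via rank(M_{q-1}∘⋯∘M_p): M ≅ I[1,1], I[1,2], I[1,3], I[1,4].
μ_θ-semistable layers: μ^(1)=23; μ^(2)=18; μ^(3)=-1/3; μ^(4)=-29/2

((1, 0, 0, 0); (1, 1, 0, 0); (1, 1, 1, 0); (1, 1, 1, 1))


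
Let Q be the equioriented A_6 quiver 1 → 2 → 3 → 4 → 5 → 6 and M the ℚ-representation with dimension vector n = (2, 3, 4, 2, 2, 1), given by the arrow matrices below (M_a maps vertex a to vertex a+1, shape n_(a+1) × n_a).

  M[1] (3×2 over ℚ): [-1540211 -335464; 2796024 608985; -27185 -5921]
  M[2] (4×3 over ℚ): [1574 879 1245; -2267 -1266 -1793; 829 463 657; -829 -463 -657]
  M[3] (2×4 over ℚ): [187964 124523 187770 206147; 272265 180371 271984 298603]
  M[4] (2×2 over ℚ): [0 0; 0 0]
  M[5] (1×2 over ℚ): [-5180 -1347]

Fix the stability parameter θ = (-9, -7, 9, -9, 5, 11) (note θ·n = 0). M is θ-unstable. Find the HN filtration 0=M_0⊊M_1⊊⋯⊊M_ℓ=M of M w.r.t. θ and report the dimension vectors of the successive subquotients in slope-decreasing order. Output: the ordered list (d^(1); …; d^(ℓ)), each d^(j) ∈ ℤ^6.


Interval decomposition of M: I[1,4]^2, I[2,3], I[3,3], I[5,5], I[5,6].
HN type (ℓ=6): μ^(1)=11; μ^(2)=9; μ^(3)=5; μ^(4)=0; μ^(5)=-7; μ^(6)=-9

((0, 0, 0, 0, 0, 1); (0, 0, 2, 0, 0, 0); (0, 0, 0, 0, 2, 0); (0, 0, 2, 2, 0, 0); (0, 3, 0, 0, 0, 0); (2, 0, 0, 0, 0, 0))


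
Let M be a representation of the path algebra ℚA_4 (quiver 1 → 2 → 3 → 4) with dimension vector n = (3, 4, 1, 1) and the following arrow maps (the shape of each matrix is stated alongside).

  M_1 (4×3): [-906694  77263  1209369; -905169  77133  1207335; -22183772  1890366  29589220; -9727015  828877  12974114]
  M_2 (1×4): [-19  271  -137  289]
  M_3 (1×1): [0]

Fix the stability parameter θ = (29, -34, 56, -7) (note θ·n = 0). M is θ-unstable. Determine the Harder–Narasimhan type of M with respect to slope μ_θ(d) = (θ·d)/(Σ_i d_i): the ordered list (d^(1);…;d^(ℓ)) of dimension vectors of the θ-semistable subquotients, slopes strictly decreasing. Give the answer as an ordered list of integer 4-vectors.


Via rank(M_{q-1}∘⋯∘M_p): M ≅ I[1,2]^2, I[1,3], I[2,2], I[4,4].
μ_θ-semistable layers: μ^(1)=56; μ^(2)=-5/2; μ^(3)=-7; μ^(4)=-34

((0, 0, 1, 0); (3, 3, 0, 0); (0, 0, 0, 1); (0, 1, 0, 0))


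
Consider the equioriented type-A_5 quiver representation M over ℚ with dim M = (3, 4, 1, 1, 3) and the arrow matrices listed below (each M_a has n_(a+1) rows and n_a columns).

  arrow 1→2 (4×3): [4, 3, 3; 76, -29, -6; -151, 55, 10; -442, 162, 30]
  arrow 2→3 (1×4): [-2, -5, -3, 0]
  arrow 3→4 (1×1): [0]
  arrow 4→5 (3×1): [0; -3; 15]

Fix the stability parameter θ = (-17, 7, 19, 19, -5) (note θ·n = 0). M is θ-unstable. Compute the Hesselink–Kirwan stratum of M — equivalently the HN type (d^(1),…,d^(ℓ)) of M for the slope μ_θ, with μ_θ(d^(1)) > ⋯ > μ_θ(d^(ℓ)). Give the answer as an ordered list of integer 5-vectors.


Via rank(M_{q-1}∘⋯∘M_p): M ≅ I[1,2]^2, I[1,3], I[2,2], I[4,5], I[5,5]^2.
μ_θ-semistable layers: μ^(1)=19; μ^(2)=7; μ^(3)=-5; μ^(4)=-17

((0, 0, 1, 0, 0); (0, 4, 0, 1, 1); (0, 0, 0, 0, 2); (3, 0, 0, 0, 0))


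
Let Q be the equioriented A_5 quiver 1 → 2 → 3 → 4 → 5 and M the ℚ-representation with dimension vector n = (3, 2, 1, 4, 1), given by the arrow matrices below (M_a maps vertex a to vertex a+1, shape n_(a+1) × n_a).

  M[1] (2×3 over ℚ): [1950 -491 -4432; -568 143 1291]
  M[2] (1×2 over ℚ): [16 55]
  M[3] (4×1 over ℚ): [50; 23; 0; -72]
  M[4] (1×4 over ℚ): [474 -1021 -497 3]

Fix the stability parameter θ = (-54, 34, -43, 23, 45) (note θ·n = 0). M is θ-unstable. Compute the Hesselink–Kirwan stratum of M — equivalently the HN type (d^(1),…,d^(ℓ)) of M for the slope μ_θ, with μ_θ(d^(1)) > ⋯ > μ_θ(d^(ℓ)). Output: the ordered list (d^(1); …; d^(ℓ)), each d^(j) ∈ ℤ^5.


Via rank(M_{q-1}∘⋯∘M_p): M ≅ I[1,1], I[1,2], I[1,5], I[4,4]^3.
μ_θ-semistable layers: μ^(1)=45; μ^(2)=34; μ^(3)=23; μ^(4)=-9/2; μ^(5)=-54

((0, 0, 0, 0, 1); (0, 1, 0, 0, 0); (0, 0, 0, 4, 0); (0, 1, 1, 0, 0); (3, 0, 0, 0, 0))


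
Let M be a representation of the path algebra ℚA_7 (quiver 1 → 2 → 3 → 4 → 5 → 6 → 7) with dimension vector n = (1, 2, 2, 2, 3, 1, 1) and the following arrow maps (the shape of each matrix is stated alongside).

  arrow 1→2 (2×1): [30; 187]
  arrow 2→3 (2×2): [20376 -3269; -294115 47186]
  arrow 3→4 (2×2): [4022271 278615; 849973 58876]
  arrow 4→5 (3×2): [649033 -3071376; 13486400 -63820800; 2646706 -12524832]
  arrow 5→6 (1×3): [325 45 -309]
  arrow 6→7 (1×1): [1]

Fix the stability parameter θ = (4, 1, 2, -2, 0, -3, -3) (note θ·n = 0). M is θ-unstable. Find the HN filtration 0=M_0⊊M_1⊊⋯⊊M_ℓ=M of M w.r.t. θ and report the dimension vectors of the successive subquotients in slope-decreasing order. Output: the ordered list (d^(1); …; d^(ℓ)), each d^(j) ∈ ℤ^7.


Barcode: M ≅ I[1,7], I[2,4], I[5,5]^2. HN layers by μ_θ (3 steps, strictly decreasing):
  μ^(1)=1/3; μ^(2)=0; μ^(3)=-1/7

((0, 1, 1, 1, 0, 0, 0); (0, 0, 0, 0, 2, 0, 0); (1, 1, 1, 1, 1, 1, 1))


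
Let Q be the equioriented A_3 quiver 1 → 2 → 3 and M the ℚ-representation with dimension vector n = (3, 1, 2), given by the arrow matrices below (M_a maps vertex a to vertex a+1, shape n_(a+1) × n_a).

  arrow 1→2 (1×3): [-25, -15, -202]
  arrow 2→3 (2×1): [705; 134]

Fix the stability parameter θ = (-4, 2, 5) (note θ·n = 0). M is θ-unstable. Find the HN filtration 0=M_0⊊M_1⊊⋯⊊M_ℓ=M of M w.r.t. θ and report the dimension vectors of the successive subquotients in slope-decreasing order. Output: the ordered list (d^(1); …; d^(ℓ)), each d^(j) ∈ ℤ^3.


Barcode: M ≅ I[1,1]^2, I[1,3], I[3,3]. HN layers by μ_θ (3 steps, strictly decreasing):
  μ^(1)=5; μ^(2)=2; μ^(3)=-4

((0, 0, 2); (0, 1, 0); (3, 0, 0))


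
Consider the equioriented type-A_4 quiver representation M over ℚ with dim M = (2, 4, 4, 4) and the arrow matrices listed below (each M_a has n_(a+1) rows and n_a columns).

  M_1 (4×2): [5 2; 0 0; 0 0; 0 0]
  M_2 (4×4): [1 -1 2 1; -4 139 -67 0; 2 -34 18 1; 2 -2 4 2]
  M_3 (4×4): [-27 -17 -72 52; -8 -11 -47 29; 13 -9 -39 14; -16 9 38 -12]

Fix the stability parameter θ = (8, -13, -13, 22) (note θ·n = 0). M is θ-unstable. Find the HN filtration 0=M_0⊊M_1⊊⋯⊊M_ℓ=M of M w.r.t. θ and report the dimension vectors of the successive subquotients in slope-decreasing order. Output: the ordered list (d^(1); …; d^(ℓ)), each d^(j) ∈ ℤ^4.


Interval decomposition of M: I[1,1], I[1,4], I[2,2], I[2,4]^2, I[3,4].
HN type (ℓ=4): μ^(1)=22; μ^(2)=8; μ^(3)=-6; μ^(4)=-13

((0, 0, 0, 4); (1, 0, 0, 0); (1, 1, 1, 0); (0, 3, 3, 0))


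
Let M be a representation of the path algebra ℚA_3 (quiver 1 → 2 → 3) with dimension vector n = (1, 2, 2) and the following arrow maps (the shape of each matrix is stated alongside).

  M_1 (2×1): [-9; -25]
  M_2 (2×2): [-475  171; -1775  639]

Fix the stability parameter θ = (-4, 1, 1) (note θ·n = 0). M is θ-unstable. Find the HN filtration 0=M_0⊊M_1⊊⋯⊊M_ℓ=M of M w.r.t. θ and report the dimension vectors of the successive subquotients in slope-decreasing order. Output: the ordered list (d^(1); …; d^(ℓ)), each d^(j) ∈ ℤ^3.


Interval decomposition of M: I[1,2], I[2,3], I[3,3].
HN type (ℓ=2): μ^(1)=1; μ^(2)=-4

((0, 2, 2); (1, 0, 0))


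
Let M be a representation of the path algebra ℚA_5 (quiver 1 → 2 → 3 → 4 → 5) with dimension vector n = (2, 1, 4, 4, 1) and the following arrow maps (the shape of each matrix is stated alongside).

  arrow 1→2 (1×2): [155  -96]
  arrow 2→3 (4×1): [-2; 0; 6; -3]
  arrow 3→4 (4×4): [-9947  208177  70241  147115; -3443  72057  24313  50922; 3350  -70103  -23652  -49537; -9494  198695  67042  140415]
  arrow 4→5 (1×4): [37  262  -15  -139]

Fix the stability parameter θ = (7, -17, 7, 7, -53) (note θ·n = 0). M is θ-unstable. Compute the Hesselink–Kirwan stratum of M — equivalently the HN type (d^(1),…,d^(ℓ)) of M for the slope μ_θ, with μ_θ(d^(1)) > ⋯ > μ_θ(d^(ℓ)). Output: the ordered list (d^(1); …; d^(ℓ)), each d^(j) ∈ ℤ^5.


Via rank(M_{q-1}∘⋯∘M_p): M ≅ I[1,1], I[1,5], I[3,4]^3.
μ_θ-semistable layers: μ^(1)=7; μ^(2)=-49/5

((1, 0, 3, 3, 0); (1, 1, 1, 1, 1))


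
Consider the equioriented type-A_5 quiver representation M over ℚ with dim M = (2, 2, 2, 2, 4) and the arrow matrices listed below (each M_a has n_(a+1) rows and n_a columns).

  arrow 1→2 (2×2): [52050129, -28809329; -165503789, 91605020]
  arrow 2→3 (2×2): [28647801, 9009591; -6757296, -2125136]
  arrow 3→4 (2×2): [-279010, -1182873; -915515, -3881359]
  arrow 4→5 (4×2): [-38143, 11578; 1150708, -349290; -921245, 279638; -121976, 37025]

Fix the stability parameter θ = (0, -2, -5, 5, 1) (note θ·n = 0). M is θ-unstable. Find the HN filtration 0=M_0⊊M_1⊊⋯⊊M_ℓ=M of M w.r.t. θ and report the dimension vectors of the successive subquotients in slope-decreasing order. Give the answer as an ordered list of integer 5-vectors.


Via rank(M_{q-1}∘⋯∘M_p): M ≅ I[1,2], I[1,5], I[3,5], I[5,5]^2.
μ_θ-semistable layers: μ^(1)=3; μ^(2)=1; μ^(3)=-1; μ^(4)=-7/3; μ^(5)=-5

((0, 0, 0, 2, 2); (0, 0, 0, 0, 2); (1, 1, 0, 0, 0); (1, 1, 1, 0, 0); (0, 0, 1, 0, 0))


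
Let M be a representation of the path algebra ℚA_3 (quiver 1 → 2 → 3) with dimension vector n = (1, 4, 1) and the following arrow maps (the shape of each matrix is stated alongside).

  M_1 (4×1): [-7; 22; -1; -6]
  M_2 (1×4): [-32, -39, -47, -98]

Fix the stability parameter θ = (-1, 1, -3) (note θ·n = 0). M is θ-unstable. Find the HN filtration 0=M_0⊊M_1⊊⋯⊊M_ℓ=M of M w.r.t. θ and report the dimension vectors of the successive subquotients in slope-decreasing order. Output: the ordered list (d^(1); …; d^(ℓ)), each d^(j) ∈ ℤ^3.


Interval decomposition of M: I[1,3], I[2,2]^3.
HN type (ℓ=2): μ^(1)=1; μ^(2)=-1

((0, 3, 0); (1, 1, 1))


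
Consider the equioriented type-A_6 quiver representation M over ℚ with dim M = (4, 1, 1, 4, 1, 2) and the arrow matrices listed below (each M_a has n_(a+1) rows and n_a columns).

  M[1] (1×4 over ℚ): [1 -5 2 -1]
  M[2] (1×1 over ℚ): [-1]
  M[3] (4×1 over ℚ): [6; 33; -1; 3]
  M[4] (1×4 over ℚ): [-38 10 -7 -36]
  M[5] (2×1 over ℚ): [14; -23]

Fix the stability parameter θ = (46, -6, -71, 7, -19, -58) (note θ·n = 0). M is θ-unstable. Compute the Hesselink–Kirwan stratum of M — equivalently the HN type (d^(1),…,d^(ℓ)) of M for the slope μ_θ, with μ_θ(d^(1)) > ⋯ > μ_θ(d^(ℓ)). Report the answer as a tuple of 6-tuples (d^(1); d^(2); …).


Via rank(M_{q-1}∘⋯∘M_p): M ≅ I[1,1]^3, I[1,6], I[4,4]^3, I[6,6].
μ_θ-semistable layers: μ^(1)=46; μ^(2)=7; μ^(3)=-101/6; μ^(4)=-58

((3, 0, 0, 0, 0, 0); (0, 0, 0, 3, 0, 0); (1, 1, 1, 1, 1, 1); (0, 0, 0, 0, 0, 1))


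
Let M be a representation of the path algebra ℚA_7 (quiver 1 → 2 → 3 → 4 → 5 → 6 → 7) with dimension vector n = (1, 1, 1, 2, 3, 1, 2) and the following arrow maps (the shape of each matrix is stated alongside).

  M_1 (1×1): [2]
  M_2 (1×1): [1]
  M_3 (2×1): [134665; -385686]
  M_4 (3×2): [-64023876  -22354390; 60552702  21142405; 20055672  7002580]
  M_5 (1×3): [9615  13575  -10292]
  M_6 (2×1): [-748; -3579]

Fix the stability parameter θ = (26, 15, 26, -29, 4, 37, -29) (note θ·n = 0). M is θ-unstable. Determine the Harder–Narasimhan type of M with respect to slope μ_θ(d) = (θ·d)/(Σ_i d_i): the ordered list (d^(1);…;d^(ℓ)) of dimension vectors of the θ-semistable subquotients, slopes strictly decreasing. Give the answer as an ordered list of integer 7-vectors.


Barcode: M ≅ I[1,4], I[4,7], I[5,5]^2, I[7,7]. HN layers by μ_θ (3 steps, strictly decreasing):
  μ^(1)=19/2; μ^(2)=4; μ^(3)=-29

((1, 1, 1, 1, 0, 0, 0); (0, 0, 0, 0, 3, 1, 1); (0, 0, 0, 1, 0, 0, 1))


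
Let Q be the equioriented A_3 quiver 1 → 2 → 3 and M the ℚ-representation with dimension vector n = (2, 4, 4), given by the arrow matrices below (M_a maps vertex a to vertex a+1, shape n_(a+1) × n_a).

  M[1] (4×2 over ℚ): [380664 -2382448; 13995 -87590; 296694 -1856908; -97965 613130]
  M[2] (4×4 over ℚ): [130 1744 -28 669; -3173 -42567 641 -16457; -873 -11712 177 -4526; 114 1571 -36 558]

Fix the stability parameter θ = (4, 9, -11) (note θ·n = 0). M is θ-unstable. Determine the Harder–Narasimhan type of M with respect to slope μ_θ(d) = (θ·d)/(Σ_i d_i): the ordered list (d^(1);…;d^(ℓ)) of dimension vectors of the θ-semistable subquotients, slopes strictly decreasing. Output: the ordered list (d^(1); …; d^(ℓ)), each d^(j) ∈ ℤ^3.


Via rank(M_{q-1}∘⋯∘M_p): M ≅ I[1,1], I[1,3], I[2,2], I[2,3]^2, I[3,3].
μ_θ-semistable layers: μ^(1)=9; μ^(2)=4; μ^(3)=2/3; μ^(4)=-1; μ^(5)=-11

((0, 1, 0); (1, 0, 0); (1, 1, 1); (0, 2, 2); (0, 0, 1))


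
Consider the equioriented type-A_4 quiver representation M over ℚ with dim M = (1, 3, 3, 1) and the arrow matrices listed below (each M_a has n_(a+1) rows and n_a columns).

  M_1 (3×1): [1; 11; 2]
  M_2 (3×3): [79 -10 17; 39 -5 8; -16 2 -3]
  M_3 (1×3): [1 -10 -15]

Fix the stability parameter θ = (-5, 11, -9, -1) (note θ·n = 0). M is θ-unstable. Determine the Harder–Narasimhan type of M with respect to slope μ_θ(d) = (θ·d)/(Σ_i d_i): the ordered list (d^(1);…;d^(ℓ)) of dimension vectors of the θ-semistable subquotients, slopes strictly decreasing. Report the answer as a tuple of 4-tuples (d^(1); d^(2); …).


Via rank(M_{q-1}∘⋯∘M_p): M ≅ I[1,4], I[2,3]^2.
μ_θ-semistable layers: μ^(1)=1; μ^(2)=1/3; μ^(3)=-5

((0, 2, 2, 0); (0, 1, 1, 1); (1, 0, 0, 0))


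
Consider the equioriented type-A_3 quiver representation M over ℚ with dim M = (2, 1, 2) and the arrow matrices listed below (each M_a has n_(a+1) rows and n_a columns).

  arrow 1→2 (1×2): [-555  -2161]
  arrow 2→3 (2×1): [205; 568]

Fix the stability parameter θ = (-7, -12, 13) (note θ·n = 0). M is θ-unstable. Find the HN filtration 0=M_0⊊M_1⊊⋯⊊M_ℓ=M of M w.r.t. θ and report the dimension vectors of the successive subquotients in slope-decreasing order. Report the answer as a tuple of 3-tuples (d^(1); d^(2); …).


Via rank(M_{q-1}∘⋯∘M_p): M ≅ I[1,1], I[1,3], I[3,3].
μ_θ-semistable layers: μ^(1)=13; μ^(2)=-7; μ^(3)=-19/2

((0, 0, 2); (1, 0, 0); (1, 1, 0))


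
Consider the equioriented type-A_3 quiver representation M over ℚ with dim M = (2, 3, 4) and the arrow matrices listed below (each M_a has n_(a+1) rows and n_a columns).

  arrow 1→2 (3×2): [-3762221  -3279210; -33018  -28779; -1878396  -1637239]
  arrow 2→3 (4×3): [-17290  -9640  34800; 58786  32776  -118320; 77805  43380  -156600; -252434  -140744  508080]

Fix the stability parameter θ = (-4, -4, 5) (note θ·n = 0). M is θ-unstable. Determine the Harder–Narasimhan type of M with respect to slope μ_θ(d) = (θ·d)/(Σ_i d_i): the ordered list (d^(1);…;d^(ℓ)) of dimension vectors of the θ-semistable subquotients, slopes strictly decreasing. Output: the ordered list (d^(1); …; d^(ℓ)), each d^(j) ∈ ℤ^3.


Barcode: M ≅ I[1,2], I[1,3], I[2,2], I[3,3]^3. HN layers by μ_θ (2 steps, strictly decreasing):
  μ^(1)=5; μ^(2)=-4

((0, 0, 4); (2, 3, 0))


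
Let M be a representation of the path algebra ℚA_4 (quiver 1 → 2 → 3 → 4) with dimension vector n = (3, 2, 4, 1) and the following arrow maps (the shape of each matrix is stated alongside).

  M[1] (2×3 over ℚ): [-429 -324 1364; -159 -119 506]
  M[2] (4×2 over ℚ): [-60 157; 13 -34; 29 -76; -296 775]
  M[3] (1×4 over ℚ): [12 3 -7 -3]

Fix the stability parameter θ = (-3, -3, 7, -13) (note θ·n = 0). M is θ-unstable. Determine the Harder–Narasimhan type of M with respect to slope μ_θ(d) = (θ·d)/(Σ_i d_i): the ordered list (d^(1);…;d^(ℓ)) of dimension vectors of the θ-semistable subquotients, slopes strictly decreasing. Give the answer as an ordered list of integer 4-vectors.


Via rank(M_{q-1}∘⋯∘M_p): M ≅ I[1,1], I[1,3], I[1,4], I[3,3]^2.
μ_θ-semistable layers: μ^(1)=7; μ^(2)=-3

((0, 0, 3, 0); (3, 2, 1, 1))


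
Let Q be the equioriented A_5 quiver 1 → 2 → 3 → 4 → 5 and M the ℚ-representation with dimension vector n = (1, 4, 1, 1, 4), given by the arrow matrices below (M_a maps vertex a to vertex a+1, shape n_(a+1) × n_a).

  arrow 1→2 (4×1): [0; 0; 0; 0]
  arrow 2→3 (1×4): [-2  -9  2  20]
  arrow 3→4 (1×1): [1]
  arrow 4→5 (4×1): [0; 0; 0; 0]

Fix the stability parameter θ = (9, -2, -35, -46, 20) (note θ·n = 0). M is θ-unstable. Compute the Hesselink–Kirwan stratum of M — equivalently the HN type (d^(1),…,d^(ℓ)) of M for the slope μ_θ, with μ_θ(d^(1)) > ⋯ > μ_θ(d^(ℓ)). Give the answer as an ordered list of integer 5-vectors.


Via rank(M_{q-1}∘⋯∘M_p): M ≅ I[1,1], I[2,2]^3, I[2,4], I[5,5]^4.
μ_θ-semistable layers: μ^(1)=20; μ^(2)=9; μ^(3)=-2; μ^(4)=-83/3

((0, 0, 0, 0, 4); (1, 0, 0, 0, 0); (0, 3, 0, 0, 0); (0, 1, 1, 1, 0))


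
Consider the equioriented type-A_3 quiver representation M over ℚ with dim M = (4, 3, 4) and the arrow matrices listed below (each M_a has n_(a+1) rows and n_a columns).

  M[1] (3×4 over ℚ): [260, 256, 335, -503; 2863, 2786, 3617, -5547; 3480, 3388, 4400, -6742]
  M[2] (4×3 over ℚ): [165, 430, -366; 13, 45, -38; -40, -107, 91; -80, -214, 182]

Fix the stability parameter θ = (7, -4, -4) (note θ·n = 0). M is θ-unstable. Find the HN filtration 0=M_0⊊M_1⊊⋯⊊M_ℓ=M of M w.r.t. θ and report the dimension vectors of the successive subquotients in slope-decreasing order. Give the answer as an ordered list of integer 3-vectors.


Via rank(M_{q-1}∘⋯∘M_p): M ≅ I[1,1], I[1,3]^3, I[3,3].
μ_θ-semistable layers: μ^(1)=7; μ^(2)=-1/3; μ^(3)=-4

((1, 0, 0); (3, 3, 3); (0, 0, 1))


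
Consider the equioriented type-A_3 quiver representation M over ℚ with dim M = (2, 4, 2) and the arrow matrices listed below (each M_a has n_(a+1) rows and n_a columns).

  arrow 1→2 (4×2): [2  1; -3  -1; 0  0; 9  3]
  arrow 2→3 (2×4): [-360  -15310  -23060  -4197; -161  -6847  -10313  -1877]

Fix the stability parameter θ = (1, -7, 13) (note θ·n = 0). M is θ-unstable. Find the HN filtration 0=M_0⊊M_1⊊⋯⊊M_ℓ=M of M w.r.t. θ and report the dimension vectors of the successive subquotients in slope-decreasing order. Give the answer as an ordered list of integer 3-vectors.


Barcode: M ≅ I[1,3]^2, I[2,2]^2. HN layers by μ_θ (3 steps, strictly decreasing):
  μ^(1)=13; μ^(2)=-3; μ^(3)=-7

((0, 0, 2); (2, 2, 0); (0, 2, 0))


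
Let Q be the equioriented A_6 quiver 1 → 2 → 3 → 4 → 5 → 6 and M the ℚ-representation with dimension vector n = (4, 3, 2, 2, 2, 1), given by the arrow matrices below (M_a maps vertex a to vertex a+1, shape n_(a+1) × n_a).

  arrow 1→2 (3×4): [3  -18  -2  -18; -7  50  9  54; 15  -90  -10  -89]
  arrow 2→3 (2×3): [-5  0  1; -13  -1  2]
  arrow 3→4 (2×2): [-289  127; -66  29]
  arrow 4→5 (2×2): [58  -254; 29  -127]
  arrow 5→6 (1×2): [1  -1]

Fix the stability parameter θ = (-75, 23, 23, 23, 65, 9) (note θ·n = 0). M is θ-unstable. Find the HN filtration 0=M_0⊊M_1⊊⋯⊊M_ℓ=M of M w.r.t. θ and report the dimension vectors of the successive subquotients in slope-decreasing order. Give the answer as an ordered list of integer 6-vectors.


Barcode: M ≅ I[1,1], I[1,2], I[1,4], I[1,6], I[5,5]. HN layers by μ_θ (4 steps, strictly decreasing):
  μ^(1)=65; μ^(2)=37; μ^(3)=23; μ^(4)=-75

((0, 0, 0, 0, 1, 0); (0, 0, 0, 0, 1, 1); (0, 3, 2, 2, 0, 0); (4, 0, 0, 0, 0, 0))


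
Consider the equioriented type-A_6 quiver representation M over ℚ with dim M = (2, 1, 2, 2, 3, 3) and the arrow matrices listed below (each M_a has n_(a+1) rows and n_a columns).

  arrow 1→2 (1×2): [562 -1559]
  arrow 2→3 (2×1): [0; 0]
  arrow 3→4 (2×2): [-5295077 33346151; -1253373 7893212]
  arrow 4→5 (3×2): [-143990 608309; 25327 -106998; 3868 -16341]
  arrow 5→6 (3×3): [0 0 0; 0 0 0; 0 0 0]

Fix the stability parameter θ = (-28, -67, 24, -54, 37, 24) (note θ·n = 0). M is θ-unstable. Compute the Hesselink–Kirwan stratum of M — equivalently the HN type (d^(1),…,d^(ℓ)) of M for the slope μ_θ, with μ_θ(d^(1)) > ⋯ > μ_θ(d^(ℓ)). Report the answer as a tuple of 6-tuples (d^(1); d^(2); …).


Via rank(M_{q-1}∘⋯∘M_p): M ≅ I[1,1], I[1,2], I[3,5]^2, I[5,5], I[6,6]^3.
μ_θ-semistable layers: μ^(1)=37; μ^(2)=24; μ^(3)=-15; μ^(4)=-28; μ^(5)=-95/2

((0, 0, 0, 0, 3, 0); (0, 0, 0, 0, 0, 3); (0, 0, 2, 2, 0, 0); (1, 0, 0, 0, 0, 0); (1, 1, 0, 0, 0, 0))


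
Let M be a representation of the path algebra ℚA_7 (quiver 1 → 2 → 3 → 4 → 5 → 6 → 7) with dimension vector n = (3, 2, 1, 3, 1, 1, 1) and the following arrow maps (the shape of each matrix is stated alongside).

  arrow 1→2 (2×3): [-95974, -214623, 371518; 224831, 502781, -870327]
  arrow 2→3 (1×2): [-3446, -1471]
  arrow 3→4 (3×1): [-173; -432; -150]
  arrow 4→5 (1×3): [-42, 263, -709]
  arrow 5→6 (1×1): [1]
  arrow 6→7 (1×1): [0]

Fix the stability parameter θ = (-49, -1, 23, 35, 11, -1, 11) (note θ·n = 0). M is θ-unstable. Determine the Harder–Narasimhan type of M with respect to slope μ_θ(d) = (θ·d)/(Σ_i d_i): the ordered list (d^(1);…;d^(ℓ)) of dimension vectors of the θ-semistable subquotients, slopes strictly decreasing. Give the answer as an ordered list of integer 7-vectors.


Barcode: M ≅ I[1,1], I[1,2], I[1,4], I[4,4], I[4,6], I[7,7]. HN layers by μ_θ (6 steps, strictly decreasing):
  μ^(1)=35; μ^(2)=23; μ^(3)=15; μ^(4)=11; μ^(5)=-1; μ^(6)=-49

((0, 0, 0, 2, 0, 0, 0); (0, 0, 1, 0, 0, 0, 0); (0, 0, 0, 1, 1, 1, 0); (0, 0, 0, 0, 0, 0, 1); (0, 2, 0, 0, 0, 0, 0); (3, 0, 0, 0, 0, 0, 0))


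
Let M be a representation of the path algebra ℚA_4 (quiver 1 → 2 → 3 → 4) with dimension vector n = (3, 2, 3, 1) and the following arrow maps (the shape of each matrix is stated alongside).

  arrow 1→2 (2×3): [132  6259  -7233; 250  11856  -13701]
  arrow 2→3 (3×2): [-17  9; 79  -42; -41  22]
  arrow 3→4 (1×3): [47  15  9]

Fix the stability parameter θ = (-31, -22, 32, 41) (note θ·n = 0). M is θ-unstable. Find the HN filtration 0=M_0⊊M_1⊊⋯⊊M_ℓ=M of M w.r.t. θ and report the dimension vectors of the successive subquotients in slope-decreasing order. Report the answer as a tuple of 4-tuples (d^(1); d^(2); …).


Interval decomposition of M: I[1,1], I[1,3], I[1,4], I[3,3].
HN type (ℓ=4): μ^(1)=41; μ^(2)=32; μ^(3)=-22; μ^(4)=-31

((0, 0, 0, 1); (0, 0, 3, 0); (0, 2, 0, 0); (3, 0, 0, 0))


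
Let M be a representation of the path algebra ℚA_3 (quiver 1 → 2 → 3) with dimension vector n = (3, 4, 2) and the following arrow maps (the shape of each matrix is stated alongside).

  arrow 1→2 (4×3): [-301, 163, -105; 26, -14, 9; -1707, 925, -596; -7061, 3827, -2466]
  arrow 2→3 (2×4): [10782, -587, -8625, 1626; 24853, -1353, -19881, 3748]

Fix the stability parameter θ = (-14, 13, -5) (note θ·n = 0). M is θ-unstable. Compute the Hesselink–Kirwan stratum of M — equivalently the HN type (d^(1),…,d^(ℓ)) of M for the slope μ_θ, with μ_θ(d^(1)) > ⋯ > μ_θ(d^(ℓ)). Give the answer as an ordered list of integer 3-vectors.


Barcode: M ≅ I[1,1], I[1,3]^2, I[2,2]^2. HN layers by μ_θ (3 steps, strictly decreasing):
  μ^(1)=13; μ^(2)=4; μ^(3)=-14

((0, 2, 0); (0, 2, 2); (3, 0, 0))
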